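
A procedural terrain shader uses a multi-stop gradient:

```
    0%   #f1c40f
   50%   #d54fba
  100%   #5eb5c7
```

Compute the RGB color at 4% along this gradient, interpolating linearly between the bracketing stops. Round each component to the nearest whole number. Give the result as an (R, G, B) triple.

(239, 187, 29)

4% lies between the 0% and 50% stops, so the local fraction is t = (4 − 0)/(50 − 0) = 4/50 ≈ 0.08.
#f1c40f → (241, 196, 15); #d54fba → (213, 79, 186).
R = 241 + 0.08 × (213 − 241) = 238.76 → 239
G = 196 + 0.08 × (79 − 196) = 186.64 → 187
B = 15 + 0.08 × (186 − 15) = 28.68 → 29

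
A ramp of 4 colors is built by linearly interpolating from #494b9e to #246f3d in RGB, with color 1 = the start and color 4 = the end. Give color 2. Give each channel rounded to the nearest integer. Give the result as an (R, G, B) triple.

With 4 swatches and endpoints inclusive, swatch 2 sits at t = (2 − 1)/(4 − 1) = 1/3 ≈ 0.3333.
#494b9e → (73, 75, 158); #246f3d → (36, 111, 61).
R = 73 + 0.3333 × (36 − 73) = 60.668 → 61
G = 75 + 0.3333 × (111 − 75) = 86.999 → 87
B = 158 + 0.3333 × (61 − 158) = 125.67 → 126

(61, 87, 126)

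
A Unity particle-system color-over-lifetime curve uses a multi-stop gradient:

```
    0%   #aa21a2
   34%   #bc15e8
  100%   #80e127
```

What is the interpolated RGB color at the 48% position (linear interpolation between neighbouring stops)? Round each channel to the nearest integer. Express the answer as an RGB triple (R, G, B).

(175, 64, 191)

48% lies between the 34% and 100% stops, so the local fraction is t = (48 − 34)/(100 − 34) = 14/66 ≈ 0.2121.
#bc15e8 → (188, 21, 232); #80e127 → (128, 225, 39).
R = 188 + 0.2121 × (128 − 188) = 175.274 → 175
G = 21 + 0.2121 × (225 − 21) = 64.268 → 64
B = 232 + 0.2121 × (39 − 232) = 191.065 → 191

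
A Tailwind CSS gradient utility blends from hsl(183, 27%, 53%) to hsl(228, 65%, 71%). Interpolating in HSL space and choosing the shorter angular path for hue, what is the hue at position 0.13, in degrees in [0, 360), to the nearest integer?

Hue arc: Δh = 228 − 183 = 45° (|Δh| ≤ 180, already the shorter path).
H = 183 + 0.13 × (45) = 188.85 → 189°

189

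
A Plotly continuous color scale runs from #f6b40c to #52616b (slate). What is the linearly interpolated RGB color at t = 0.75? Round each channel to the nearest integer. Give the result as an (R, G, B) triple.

(123, 118, 83)

#f6b40c → (246, 180, 12); #52616b → (82, 97, 107).
R = 246 + 0.75 × (82 − 246) = 246 + 0.75 × -164 = 123 → 123
G = 180 + 0.75 × (97 − 180) = 180 + 0.75 × -83 = 117.75 → 118
B = 12 + 0.75 × (107 − 12) = 12 + 0.75 × 95 = 83.25 → 83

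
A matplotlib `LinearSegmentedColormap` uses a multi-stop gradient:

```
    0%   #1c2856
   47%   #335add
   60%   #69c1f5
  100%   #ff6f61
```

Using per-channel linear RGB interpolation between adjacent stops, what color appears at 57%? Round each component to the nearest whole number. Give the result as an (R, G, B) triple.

(93, 169, 239)

57% lies between the 47% and 60% stops, so the local fraction is t = (57 − 47)/(60 − 47) = 10/13 ≈ 0.7692.
#335add → (51, 90, 221); #69c1f5 → (105, 193, 245).
R = 51 + 0.7692 × (105 − 51) = 92.537 → 93
G = 90 + 0.7692 × (193 − 90) = 169.228 → 169
B = 221 + 0.7692 × (245 − 221) = 239.461 → 239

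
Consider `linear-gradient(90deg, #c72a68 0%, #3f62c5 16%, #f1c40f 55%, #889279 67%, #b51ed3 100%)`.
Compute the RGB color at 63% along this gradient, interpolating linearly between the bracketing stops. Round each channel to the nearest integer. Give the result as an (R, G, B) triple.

63% lies between the 55% and 67% stops, so the local fraction is t = (63 − 55)/(67 − 55) = 8/12 ≈ 0.6667.
#f1c40f → (241, 196, 15); #889279 → (136, 146, 121).
R = 241 + 0.6667 × (136 − 241) = 170.996 → 171
G = 196 + 0.6667 × (146 − 196) = 162.665 → 163
B = 15 + 0.6667 × (121 − 15) = 85.67 → 86

(171, 163, 86)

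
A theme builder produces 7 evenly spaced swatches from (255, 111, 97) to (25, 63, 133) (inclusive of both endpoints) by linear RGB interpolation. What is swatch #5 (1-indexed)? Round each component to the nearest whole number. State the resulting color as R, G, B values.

With 7 swatches and endpoints inclusive, swatch 5 sits at t = (5 − 1)/(7 − 1) = 4/6 ≈ 0.6667.
R = 255 + 0.6667 × (25 − 255) = 101.659 → 102
G = 111 + 0.6667 × (63 − 111) = 78.998 → 79
B = 97 + 0.6667 × (133 − 97) = 121.001 → 121

(102, 79, 121)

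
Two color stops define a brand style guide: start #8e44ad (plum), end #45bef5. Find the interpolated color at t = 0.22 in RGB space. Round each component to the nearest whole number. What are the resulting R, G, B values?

#8e44ad → (142, 68, 173); #45bef5 → (69, 190, 245).
R = 142 + 0.22 × (69 − 142) = 142 + 0.22 × -73 = 125.94 → 126
G = 68 + 0.22 × (190 − 68) = 68 + 0.22 × 122 = 94.84 → 95
B = 173 + 0.22 × (245 − 173) = 173 + 0.22 × 72 = 188.84 → 189
So the blended color is (126, 95, 189), about #7e5fbd.

(126, 95, 189)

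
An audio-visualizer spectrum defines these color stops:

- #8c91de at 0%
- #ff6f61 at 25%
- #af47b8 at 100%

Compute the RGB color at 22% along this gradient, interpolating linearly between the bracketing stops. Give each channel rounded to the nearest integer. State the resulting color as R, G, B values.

22% lies between the 0% and 25% stops, so the local fraction is t = (22 − 0)/(25 − 0) = 22/25 ≈ 0.88.
#8c91de → (140, 145, 222); #ff6f61 → (255, 111, 97).
R = 140 + 0.88 × (255 − 140) = 241.2 → 241
G = 145 + 0.88 × (111 − 145) = 115.08 → 115
B = 222 + 0.88 × (97 − 222) = 112 → 112

(241, 115, 112)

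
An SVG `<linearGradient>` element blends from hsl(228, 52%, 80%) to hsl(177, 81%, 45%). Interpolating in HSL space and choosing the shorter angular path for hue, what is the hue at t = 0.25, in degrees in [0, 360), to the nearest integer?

215

Hue arc: Δh = 177 − 228 = -51° (|Δh| ≤ 180, already the shorter path).
H = 228 + 0.25 × (-51) = 215.25 → 215°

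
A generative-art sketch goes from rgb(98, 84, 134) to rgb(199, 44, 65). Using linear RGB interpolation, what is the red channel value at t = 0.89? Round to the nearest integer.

R = 98 + 0.89 × (199 − 98) = 187.89 → 188

188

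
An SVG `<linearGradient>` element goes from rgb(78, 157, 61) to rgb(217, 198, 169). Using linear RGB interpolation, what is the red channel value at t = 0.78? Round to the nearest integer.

186

R = 78 + 0.78 × (217 − 78) = 186.42 → 186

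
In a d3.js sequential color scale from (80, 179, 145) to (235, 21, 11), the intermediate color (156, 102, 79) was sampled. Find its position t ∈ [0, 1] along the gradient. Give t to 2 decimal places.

0.49

Invert the lerp on the G channel (largest span, 158): t = (102 − 179) / (21 − 179) = -77/-158 = 0.48734.
Check on R: (156 − 80)/(235 − 80) = 0.4903 ✓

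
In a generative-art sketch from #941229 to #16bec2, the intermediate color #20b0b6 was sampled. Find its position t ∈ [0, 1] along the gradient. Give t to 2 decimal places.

Invert the lerp on the G channel (largest span, 172): t = (176 − 18) / (190 − 18) = 158/172 = 0.9186.
Check on R: (32 − 148)/(22 − 148) = 0.9206 ✓

0.92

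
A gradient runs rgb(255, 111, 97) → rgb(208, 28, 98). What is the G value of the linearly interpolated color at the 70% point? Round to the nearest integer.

G = 111 + 0.7 × (28 − 111) = 52.9 → 53

53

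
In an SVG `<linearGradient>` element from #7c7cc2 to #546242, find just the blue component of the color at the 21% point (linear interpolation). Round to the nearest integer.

B₁ = 194 (from #7c7cc2), B₂ = 66 (from #546242).
B = 194 + 0.21 × (66 − 194) = 167.12 → 167

167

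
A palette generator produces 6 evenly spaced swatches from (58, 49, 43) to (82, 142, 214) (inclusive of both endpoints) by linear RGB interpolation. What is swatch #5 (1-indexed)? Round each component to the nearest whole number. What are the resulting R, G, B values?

(77, 123, 180)

With 6 swatches and endpoints inclusive, swatch 5 sits at t = (5 − 1)/(6 − 1) = 4/5 ≈ 0.8.
R = 58 + 0.8 × (82 − 58) = 77.2 → 77
G = 49 + 0.8 × (142 − 49) = 123.4 → 123
B = 43 + 0.8 × (214 − 43) = 179.8 → 180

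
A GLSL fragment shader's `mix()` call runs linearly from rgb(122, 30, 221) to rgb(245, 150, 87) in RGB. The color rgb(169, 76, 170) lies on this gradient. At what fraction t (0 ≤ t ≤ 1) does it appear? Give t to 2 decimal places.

Invert the lerp on the B channel (largest span, 134): t = (170 − 221) / (87 − 221) = -51/-134 = 0.3806.
Check on R: (169 − 122)/(245 − 122) = 0.3821 ✓

0.38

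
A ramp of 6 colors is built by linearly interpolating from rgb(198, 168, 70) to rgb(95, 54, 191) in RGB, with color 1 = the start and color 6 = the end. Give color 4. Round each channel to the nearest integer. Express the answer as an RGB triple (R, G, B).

With 6 swatches and endpoints inclusive, swatch 4 sits at t = (4 − 1)/(6 − 1) = 3/5 ≈ 0.6.
R = 198 + 0.6 × (95 − 198) = 136.2 → 136
G = 168 + 0.6 × (54 − 168) = 99.6 → 100
B = 70 + 0.6 × (191 − 70) = 142.6 → 143

(136, 100, 143)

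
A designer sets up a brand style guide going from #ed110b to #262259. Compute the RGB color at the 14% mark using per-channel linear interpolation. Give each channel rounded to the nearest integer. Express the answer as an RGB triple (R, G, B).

#ed110b → (237, 17, 11); #262259 → (38, 34, 89).
14% corresponds to t = 0.14.
R = 237 + 0.14 × (38 − 237) = 237 + 0.14 × -199 = 209.14 → 209
G = 17 + 0.14 × (34 − 17) = 17 + 0.14 × 17 = 19.38 → 19
B = 11 + 0.14 × (89 − 11) = 11 + 0.14 × 78 = 21.92 → 22

(209, 19, 22)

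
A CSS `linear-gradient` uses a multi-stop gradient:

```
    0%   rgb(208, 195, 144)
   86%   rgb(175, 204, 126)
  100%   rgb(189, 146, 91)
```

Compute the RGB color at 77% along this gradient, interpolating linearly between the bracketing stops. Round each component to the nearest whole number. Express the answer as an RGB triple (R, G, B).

(178, 203, 128)

77% lies between the 0% and 86% stops, so the local fraction is t = (77 − 0)/(86 − 0) = 77/86 ≈ 0.8953.
R = 208 + 0.8953 × (175 − 208) = 178.455 → 178
G = 195 + 0.8953 × (204 − 195) = 203.058 → 203
B = 144 + 0.8953 × (126 − 144) = 127.885 → 128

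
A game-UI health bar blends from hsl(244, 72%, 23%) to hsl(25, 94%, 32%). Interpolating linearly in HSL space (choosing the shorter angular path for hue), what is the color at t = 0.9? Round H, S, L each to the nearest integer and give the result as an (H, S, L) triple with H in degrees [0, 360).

(11, 92, 31)

Hue: 25 − 244 = -219°, but |-219| > 180 so the shorter arc goes the other way: Δh = -219 + 360 = 141°.
H = 244 + 0.9 × (141) = 370.9 → 371 → 371 mod 360 = 11°
S = 72 + 0.9 × (94 − 72) = 91.8 → 92%
L = 23 + 0.9 × (32 − 23) = 31.1 → 31%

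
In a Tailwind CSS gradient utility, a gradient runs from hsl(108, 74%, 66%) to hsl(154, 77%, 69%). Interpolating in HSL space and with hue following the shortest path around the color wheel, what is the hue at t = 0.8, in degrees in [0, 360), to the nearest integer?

Hue arc: Δh = 154 − 108 = 46° (|Δh| ≤ 180, already the shorter path).
H = 108 + 0.8 × (46) = 144.8 → 145°

145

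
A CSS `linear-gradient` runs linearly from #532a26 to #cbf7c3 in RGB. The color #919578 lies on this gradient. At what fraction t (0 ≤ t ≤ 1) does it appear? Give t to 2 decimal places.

0.52

Invert the lerp on the G channel (largest span, 205): t = (149 − 42) / (247 − 42) = 107/205 = 0.52195.
Check on R: (145 − 83)/(203 − 83) = 0.5167 ✓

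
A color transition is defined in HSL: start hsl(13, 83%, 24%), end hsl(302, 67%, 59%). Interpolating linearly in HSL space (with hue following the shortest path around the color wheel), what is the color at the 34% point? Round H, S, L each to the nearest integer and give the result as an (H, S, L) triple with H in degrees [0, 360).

(349, 78, 36)

Hue: 302 − 13 = 289°, but |289| > 180 so the shorter arc goes the other way: Δh = 289 − 360 = -71°.
H = 13 + 0.34 × (-71) = -11.14 → -11 → -11 mod 360 = 349°
S = 83 + 0.34 × (67 − 83) = 77.56 → 78%
L = 24 + 0.34 × (59 − 24) = 35.9 → 36%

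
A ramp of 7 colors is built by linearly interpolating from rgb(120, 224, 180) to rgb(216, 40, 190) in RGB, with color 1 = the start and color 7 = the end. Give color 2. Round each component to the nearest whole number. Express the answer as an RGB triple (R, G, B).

With 7 swatches and endpoints inclusive, swatch 2 sits at t = (2 − 1)/(7 − 1) = 1/6 ≈ 0.1667.
R = 120 + 0.1667 × (216 − 120) = 136.003 → 136
G = 224 + 0.1667 × (40 − 224) = 193.327 → 193
B = 180 + 0.1667 × (190 − 180) = 181.667 → 182

(136, 193, 182)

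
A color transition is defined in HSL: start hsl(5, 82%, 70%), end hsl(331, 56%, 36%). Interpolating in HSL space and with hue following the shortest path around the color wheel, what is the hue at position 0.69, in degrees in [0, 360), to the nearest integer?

342

Hue: 331 − 5 = 326°, but |326| > 180 so the shorter arc goes the other way: Δh = 326 − 360 = -34°.
H = 5 + 0.69 × (-34) = -18.46 → -18 → -18 mod 360 = 342°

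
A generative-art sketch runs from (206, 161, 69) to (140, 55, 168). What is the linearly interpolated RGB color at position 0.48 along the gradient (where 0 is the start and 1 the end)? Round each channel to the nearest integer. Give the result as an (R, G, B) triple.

(174, 110, 117)

R = 206 + 0.48 × (140 − 206) = 206 + 0.48 × -66 = 174.32 → 174
G = 161 + 0.48 × (55 − 161) = 161 + 0.48 × -106 = 110.12 → 110
B = 69 + 0.48 × (168 − 69) = 69 + 0.48 × 99 = 116.52 → 117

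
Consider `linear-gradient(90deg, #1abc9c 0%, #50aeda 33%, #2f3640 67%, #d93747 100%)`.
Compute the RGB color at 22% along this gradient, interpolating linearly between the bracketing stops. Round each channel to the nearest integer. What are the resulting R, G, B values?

(62, 179, 197)

22% lies between the 0% and 33% stops, so the local fraction is t = (22 − 0)/(33 − 0) = 22/33 ≈ 0.6667.
#1abc9c → (26, 188, 156); #50aeda → (80, 174, 218).
R = 26 + 0.6667 × (80 − 26) = 62.002 → 62
G = 188 + 0.6667 × (174 − 188) = 178.666 → 179
B = 156 + 0.6667 × (218 − 156) = 197.335 → 197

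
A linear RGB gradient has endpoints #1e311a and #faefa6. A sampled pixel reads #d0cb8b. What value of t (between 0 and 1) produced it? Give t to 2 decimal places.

0.81

Invert the lerp on the R channel (largest span, 220): t = (208 − 30) / (250 − 30) = 178/220 = 0.80909.
Check on G: (203 − 49)/(239 − 49) = 0.8105 ✓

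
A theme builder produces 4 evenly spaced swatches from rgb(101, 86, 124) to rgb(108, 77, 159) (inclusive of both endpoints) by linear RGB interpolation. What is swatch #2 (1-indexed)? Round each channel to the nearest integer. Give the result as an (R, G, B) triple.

(103, 83, 136)

With 4 swatches and endpoints inclusive, swatch 2 sits at t = (2 − 1)/(4 − 1) = 1/3 ≈ 0.3333.
R = 101 + 0.3333 × (108 − 101) = 103.333 → 103
G = 86 + 0.3333 × (77 − 86) = 83 → 83
B = 124 + 0.3333 × (159 − 124) = 135.666 → 136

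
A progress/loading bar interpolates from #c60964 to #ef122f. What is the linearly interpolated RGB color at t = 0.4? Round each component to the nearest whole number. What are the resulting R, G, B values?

(214, 13, 79)

#c60964 → (198, 9, 100); #ef122f → (239, 18, 47).
R = 198 + 0.4 × (239 − 198) = 198 + 0.4 × 41 = 214.4 → 214
G = 9 + 0.4 × (18 − 9) = 9 + 0.4 × 9 = 12.6 → 13
B = 100 + 0.4 × (47 − 100) = 100 + 0.4 × -53 = 78.8 → 79
So the blended color is (214, 13, 79), about #d60d4f.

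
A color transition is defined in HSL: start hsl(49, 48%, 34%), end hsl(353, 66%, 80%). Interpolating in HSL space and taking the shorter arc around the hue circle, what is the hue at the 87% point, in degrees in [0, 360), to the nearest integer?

Hue: 353 − 49 = 304°, but |304| > 180 so the shorter arc goes the other way: Δh = 304 − 360 = -56°.
H = 49 + 0.87 × (-56) = 0.28 → 0°

0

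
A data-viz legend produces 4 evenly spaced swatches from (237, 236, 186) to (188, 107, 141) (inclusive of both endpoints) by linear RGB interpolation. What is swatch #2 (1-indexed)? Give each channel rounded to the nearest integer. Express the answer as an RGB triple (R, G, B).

(221, 193, 171)

With 4 swatches and endpoints inclusive, swatch 2 sits at t = (2 − 1)/(4 − 1) = 1/3 ≈ 0.3333.
R = 237 + 0.3333 × (188 − 237) = 220.668 → 221
G = 236 + 0.3333 × (107 − 236) = 193.004 → 193
B = 186 + 0.3333 × (141 − 186) = 171.001 → 171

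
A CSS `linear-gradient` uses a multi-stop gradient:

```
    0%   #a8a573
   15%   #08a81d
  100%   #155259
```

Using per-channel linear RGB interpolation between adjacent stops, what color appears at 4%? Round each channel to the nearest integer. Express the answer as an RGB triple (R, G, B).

4% lies between the 0% and 15% stops, so the local fraction is t = (4 − 0)/(15 − 0) = 4/15 ≈ 0.2667.
#a8a573 → (168, 165, 115); #08a81d → (8, 168, 29).
R = 168 + 0.2667 × (8 − 168) = 125.328 → 125
G = 165 + 0.2667 × (168 − 165) = 165.8 → 166
B = 115 + 0.2667 × (29 − 115) = 92.064 → 92

(125, 166, 92)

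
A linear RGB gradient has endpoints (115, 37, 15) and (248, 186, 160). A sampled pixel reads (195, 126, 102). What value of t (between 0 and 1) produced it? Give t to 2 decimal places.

0.60

Invert the lerp on the G channel (largest span, 149): t = (126 − 37) / (186 − 37) = 89/149 = 0.59732.
Check on R: (195 − 115)/(248 − 115) = 0.6015 ✓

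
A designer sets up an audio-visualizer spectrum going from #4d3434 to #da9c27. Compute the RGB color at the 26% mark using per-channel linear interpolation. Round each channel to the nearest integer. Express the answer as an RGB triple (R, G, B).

(114, 79, 49)

#4d3434 → (77, 52, 52); #da9c27 → (218, 156, 39).
26% corresponds to t = 0.26.
R = 77 + 0.26 × (218 − 77) = 77 + 0.26 × 141 = 113.66 → 114
G = 52 + 0.26 × (156 − 52) = 52 + 0.26 × 104 = 79.04 → 79
B = 52 + 0.26 × (39 − 52) = 52 + 0.26 × -13 = 48.62 → 49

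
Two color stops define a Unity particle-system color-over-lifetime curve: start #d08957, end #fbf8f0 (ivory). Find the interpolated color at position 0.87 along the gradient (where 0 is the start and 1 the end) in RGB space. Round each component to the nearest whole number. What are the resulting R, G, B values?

#d08957 → (208, 137, 87); #fbf8f0 → (251, 248, 240).
R = 208 + 0.87 × (251 − 208) = 208 + 0.87 × 43 = 245.41 → 245
G = 137 + 0.87 × (248 − 137) = 137 + 0.87 × 111 = 233.57 → 234
B = 87 + 0.87 × (240 − 87) = 87 + 0.87 × 153 = 220.11 → 220

(245, 234, 220)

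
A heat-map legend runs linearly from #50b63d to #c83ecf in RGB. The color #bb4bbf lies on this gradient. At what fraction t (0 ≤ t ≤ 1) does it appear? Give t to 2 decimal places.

Invert the lerp on the B channel (largest span, 146): t = (191 − 61) / (207 − 61) = 130/146 = 0.89041.
Check on R: (187 − 80)/(200 − 80) = 0.8917 ✓

0.89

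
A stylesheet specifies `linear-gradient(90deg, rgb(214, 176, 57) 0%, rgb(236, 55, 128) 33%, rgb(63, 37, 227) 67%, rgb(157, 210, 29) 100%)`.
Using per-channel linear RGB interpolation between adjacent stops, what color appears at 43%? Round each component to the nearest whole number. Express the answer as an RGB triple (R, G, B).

43% lies between the 33% and 67% stops, so the local fraction is t = (43 − 33)/(67 − 33) = 10/34 ≈ 0.2941.
R = 236 + 0.2941 × (63 − 236) = 185.121 → 185
G = 55 + 0.2941 × (37 − 55) = 49.706 → 50
B = 128 + 0.2941 × (227 − 128) = 157.116 → 157

(185, 50, 157)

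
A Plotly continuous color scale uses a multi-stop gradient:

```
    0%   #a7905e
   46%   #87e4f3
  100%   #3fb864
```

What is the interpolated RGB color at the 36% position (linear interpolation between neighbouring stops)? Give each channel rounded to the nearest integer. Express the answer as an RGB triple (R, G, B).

36% lies between the 0% and 46% stops, so the local fraction is t = (36 − 0)/(46 − 0) = 36/46 ≈ 0.7826.
#a7905e → (167, 144, 94); #87e4f3 → (135, 228, 243).
R = 167 + 0.7826 × (135 − 167) = 141.957 → 142
G = 144 + 0.7826 × (228 − 144) = 209.738 → 210
B = 94 + 0.7826 × (243 − 94) = 210.607 → 211

(142, 210, 211)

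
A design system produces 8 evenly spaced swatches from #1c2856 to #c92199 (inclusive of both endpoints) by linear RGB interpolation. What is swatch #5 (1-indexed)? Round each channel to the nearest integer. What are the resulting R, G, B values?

(127, 36, 124)

With 8 swatches and endpoints inclusive, swatch 5 sits at t = (5 − 1)/(8 − 1) = 4/7 ≈ 0.5714.
#1c2856 → (28, 40, 86); #c92199 → (201, 33, 153).
R = 28 + 0.5714 × (201 − 28) = 126.852 → 127
G = 40 + 0.5714 × (33 − 40) = 36 → 36
B = 86 + 0.5714 × (153 − 86) = 124.284 → 124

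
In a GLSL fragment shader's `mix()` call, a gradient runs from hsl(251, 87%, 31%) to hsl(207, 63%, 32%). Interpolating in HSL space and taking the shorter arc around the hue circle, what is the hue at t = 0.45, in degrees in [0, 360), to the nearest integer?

Hue arc: Δh = 207 − 251 = -44° (|Δh| ≤ 180, already the shorter path).
H = 251 + 0.45 × (-44) = 231.2 → 231°

231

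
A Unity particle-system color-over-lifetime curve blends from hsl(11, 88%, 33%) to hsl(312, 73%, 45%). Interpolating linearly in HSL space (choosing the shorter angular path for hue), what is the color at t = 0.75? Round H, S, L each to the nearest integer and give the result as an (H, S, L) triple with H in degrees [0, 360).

Hue: 312 − 11 = 301°, but |301| > 180 so the shorter arc goes the other way: Δh = 301 − 360 = -59°.
H = 11 + 0.75 × (-59) = -33.25 → -33 → -33 mod 360 = 327°
S = 88 + 0.75 × (73 − 88) = 76.75 → 77%
L = 33 + 0.75 × (45 − 33) = 42 → 42%

(327, 77, 42)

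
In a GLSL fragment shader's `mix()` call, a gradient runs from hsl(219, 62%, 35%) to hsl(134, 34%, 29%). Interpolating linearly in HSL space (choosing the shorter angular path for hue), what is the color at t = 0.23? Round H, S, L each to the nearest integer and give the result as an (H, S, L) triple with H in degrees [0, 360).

Hue arc: Δh = 134 − 219 = -85° (|Δh| ≤ 180, already the shorter path).
H = 219 + 0.23 × (-85) = 199.45 → 199°
S = 62 + 0.23 × (34 − 62) = 55.56 → 56%
L = 35 + 0.23 × (29 − 35) = 33.62 → 34%

(199, 56, 34)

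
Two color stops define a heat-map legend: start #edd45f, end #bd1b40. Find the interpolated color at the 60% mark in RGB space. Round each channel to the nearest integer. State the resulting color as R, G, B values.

#edd45f → (237, 212, 95); #bd1b40 → (189, 27, 64).
60% corresponds to t = 0.6.
R = 237 + 0.6 × (189 − 237) = 237 + 0.6 × -48 = 208.2 → 208
G = 212 + 0.6 × (27 − 212) = 212 + 0.6 × -185 = 101 → 101
B = 95 + 0.6 × (64 − 95) = 95 + 0.6 × -31 = 76.4 → 76
So the blended color is (208, 101, 76), about #d0654c.

(208, 101, 76)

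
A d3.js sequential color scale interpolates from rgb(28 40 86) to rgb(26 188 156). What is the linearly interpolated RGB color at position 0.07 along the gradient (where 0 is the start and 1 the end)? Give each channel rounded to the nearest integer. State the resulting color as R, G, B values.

R = 28 + 0.07 × (26 − 28) = 28 + 0.07 × -2 = 27.86 → 28
G = 40 + 0.07 × (188 − 40) = 40 + 0.07 × 148 = 50.36 → 50
B = 86 + 0.07 × (156 − 86) = 86 + 0.07 × 70 = 90.9 → 91
So the blended color is (28, 50, 91), about #1c325b.

(28, 50, 91)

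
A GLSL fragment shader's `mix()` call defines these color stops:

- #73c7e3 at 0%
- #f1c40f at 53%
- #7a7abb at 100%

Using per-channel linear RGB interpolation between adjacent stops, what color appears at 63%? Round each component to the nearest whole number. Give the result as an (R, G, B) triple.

63% lies between the 53% and 100% stops, so the local fraction is t = (63 − 53)/(100 − 53) = 10/47 ≈ 0.2128.
#f1c40f → (241, 196, 15); #7a7abb → (122, 122, 187).
R = 241 + 0.2128 × (122 − 241) = 215.677 → 216
G = 196 + 0.2128 × (122 − 196) = 180.253 → 180
B = 15 + 0.2128 × (187 − 15) = 51.602 → 52

(216, 180, 52)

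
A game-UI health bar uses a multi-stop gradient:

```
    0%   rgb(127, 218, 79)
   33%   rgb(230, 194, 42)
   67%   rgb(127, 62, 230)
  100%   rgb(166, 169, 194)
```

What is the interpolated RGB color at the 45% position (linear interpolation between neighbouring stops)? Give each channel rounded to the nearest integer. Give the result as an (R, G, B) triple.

45% lies between the 33% and 67% stops, so the local fraction is t = (45 − 33)/(67 − 33) = 12/34 ≈ 0.3529.
R = 230 + 0.3529 × (127 − 230) = 193.651 → 194
G = 194 + 0.3529 × (62 − 194) = 147.417 → 147
B = 42 + 0.3529 × (230 − 42) = 108.345 → 108

(194, 147, 108)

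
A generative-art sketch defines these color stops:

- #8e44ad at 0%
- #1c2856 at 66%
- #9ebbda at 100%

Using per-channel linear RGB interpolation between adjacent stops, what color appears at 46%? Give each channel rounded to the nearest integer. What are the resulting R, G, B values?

46% lies between the 0% and 66% stops, so the local fraction is t = (46 − 0)/(66 − 0) = 46/66 ≈ 0.697.
#8e44ad → (142, 68, 173); #1c2856 → (28, 40, 86).
R = 142 + 0.697 × (28 − 142) = 62.542 → 63
G = 68 + 0.697 × (40 − 68) = 48.484 → 48
B = 173 + 0.697 × (86 − 173) = 112.361 → 112

(63, 48, 112)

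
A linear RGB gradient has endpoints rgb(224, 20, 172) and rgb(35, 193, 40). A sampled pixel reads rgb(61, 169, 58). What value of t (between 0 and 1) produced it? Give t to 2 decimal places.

0.86

Invert the lerp on the R channel (largest span, 189): t = (61 − 224) / (35 − 224) = -163/-189 = 0.86243.
Check on G: (169 − 20)/(193 − 20) = 0.8613 ✓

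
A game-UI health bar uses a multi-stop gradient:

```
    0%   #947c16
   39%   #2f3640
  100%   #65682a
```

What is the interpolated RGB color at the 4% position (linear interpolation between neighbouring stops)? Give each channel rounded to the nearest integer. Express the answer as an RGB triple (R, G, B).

(138, 117, 26)

4% lies between the 0% and 39% stops, so the local fraction is t = (4 − 0)/(39 − 0) = 4/39 ≈ 0.1026.
#947c16 → (148, 124, 22); #2f3640 → (47, 54, 64).
R = 148 + 0.1026 × (47 − 148) = 137.637 → 138
G = 124 + 0.1026 × (54 − 124) = 116.818 → 117
B = 22 + 0.1026 × (64 − 22) = 26.309 → 26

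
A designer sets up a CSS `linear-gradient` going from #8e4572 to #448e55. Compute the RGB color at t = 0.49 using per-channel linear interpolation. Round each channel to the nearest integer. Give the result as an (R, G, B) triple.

#8e4572 → (142, 69, 114); #448e55 → (68, 142, 85).
R = 142 + 0.49 × (68 − 142) = 142 + 0.49 × -74 = 105.74 → 106
G = 69 + 0.49 × (142 − 69) = 69 + 0.49 × 73 = 104.77 → 105
B = 114 + 0.49 × (85 − 114) = 114 + 0.49 × -29 = 99.79 → 100
So the blended color is (106, 105, 100), about #6a6964.

(106, 105, 100)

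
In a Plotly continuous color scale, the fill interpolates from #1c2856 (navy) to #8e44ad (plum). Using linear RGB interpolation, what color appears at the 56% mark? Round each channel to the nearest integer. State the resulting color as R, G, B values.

(92, 56, 135)

#1c2856 → (28, 40, 86); #8e44ad → (142, 68, 173).
56% corresponds to t = 0.56.
R = 28 + 0.56 × (142 − 28) = 28 + 0.56 × 114 = 91.84 → 92
G = 40 + 0.56 × (68 − 40) = 40 + 0.56 × 28 = 55.68 → 56
B = 86 + 0.56 × (173 − 86) = 86 + 0.56 × 87 = 134.72 → 135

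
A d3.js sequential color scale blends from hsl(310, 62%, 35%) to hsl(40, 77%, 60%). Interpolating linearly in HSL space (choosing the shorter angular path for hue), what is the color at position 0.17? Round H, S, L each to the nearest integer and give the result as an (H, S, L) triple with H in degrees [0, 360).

Hue: 40 − 310 = -270°, but |-270| > 180 so the shorter arc goes the other way: Δh = -270 + 360 = 90°.
H = 310 + 0.17 × (90) = 325.3 → 325°
S = 62 + 0.17 × (77 − 62) = 64.55 → 65%
L = 35 + 0.17 × (60 − 35) = 39.25 → 39%

(325, 65, 39)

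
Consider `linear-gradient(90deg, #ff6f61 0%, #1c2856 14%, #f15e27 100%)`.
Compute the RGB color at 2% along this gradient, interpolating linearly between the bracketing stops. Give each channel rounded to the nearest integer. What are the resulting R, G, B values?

2% lies between the 0% and 14% stops, so the local fraction is t = (2 − 0)/(14 − 0) = 2/14 ≈ 0.1429.
#ff6f61 → (255, 111, 97); #1c2856 → (28, 40, 86).
R = 255 + 0.1429 × (28 − 255) = 222.562 → 223
G = 111 + 0.1429 × (40 − 111) = 100.854 → 101
B = 97 + 0.1429 × (86 − 97) = 95.428 → 95

(223, 101, 95)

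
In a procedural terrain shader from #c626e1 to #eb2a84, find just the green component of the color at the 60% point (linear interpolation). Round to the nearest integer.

G₁ = 38 (from #c626e1), G₂ = 42 (from #eb2a84).
G = 38 + 0.6 × (42 − 38) = 40.4 → 40

40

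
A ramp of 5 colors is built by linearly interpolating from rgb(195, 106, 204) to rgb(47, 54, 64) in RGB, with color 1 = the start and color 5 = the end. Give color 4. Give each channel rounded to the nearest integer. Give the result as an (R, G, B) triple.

With 5 swatches and endpoints inclusive, swatch 4 sits at t = (4 − 1)/(5 − 1) = 3/4 ≈ 0.75.
R = 195 + 0.75 × (47 − 195) = 84 → 84
G = 106 + 0.75 × (54 − 106) = 67 → 67
B = 204 + 0.75 × (64 − 204) = 99 → 99

(84, 67, 99)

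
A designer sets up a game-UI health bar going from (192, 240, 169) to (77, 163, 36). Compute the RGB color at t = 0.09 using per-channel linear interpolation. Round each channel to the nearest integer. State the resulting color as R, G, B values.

R = 192 + 0.09 × (77 − 192) = 192 + 0.09 × -115 = 181.65 → 182
G = 240 + 0.09 × (163 − 240) = 240 + 0.09 × -77 = 233.07 → 233
B = 169 + 0.09 × (36 − 169) = 169 + 0.09 × -133 = 157.03 → 157
So the blended color is (182, 233, 157), about #b6e99d.

(182, 233, 157)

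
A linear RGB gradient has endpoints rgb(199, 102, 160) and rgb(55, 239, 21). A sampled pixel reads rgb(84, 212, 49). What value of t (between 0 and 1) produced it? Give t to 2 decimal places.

0.80

Invert the lerp on the R channel (largest span, 144): t = (84 − 199) / (55 − 199) = -115/-144 = 0.79861.
Check on G: (212 − 102)/(239 − 102) = 0.8029 ✓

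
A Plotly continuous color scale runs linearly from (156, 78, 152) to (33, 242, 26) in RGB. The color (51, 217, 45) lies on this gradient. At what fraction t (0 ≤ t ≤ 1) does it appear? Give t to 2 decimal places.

0.85

Invert the lerp on the G channel (largest span, 164): t = (217 − 78) / (242 − 78) = 139/164 = 0.84756.
Check on R: (51 − 156)/(33 − 156) = 0.8537 ✓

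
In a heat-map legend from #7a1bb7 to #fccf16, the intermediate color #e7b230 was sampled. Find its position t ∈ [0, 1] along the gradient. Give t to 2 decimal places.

0.84

Invert the lerp on the G channel (largest span, 180): t = (178 − 27) / (207 − 27) = 151/180 = 0.83889.
Check on R: (231 − 122)/(252 − 122) = 0.8385 ✓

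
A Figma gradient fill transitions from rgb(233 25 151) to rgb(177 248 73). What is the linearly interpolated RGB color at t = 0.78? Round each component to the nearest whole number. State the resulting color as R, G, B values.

R = 233 + 0.78 × (177 − 233) = 233 + 0.78 × -56 = 189.32 → 189
G = 25 + 0.78 × (248 − 25) = 25 + 0.78 × 223 = 198.94 → 199
B = 151 + 0.78 × (73 − 151) = 151 + 0.78 × -78 = 90.16 → 90

(189, 199, 90)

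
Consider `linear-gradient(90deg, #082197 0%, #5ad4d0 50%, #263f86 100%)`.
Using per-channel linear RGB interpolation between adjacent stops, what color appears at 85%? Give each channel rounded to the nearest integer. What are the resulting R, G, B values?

85% lies between the 50% and 100% stops, so the local fraction is t = (85 − 50)/(100 − 50) = 35/50 ≈ 0.7.
#5ad4d0 → (90, 212, 208); #263f86 → (38, 63, 134).
R = 90 + 0.7 × (38 − 90) = 53.6 → 54
G = 212 + 0.7 × (63 − 212) = 107.7 → 108
B = 208 + 0.7 × (134 − 208) = 156.2 → 156

(54, 108, 156)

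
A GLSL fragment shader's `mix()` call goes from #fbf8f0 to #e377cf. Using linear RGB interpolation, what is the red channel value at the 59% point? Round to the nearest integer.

R₁ = 251 (from #fbf8f0), R₂ = 227 (from #e377cf).
R = 251 + 0.59 × (227 − 251) = 236.84 → 237

237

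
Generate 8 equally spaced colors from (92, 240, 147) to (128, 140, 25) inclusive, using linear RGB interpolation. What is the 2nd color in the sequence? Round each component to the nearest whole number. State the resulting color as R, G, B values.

With 8 swatches and endpoints inclusive, swatch 2 sits at t = (2 − 1)/(8 − 1) = 1/7 ≈ 0.1429.
R = 92 + 0.1429 × (128 − 92) = 97.144 → 97
G = 240 + 0.1429 × (140 − 240) = 225.71 → 226
B = 147 + 0.1429 × (25 − 147) = 129.566 → 130

(97, 226, 130)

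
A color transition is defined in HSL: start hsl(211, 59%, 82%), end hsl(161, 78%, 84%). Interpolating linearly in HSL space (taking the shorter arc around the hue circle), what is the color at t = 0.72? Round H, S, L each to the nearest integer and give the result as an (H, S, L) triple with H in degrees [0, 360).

Hue arc: Δh = 161 − 211 = -50° (|Δh| ≤ 180, already the shorter path).
H = 211 + 0.72 × (-50) = 175 → 175°
S = 59 + 0.72 × (78 − 59) = 72.68 → 73%
L = 82 + 0.72 × (84 − 82) = 83.44 → 83%

(175, 73, 83)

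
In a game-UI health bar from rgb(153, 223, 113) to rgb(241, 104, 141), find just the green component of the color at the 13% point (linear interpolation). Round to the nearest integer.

G = 223 + 0.13 × (104 − 223) = 207.53 → 208

208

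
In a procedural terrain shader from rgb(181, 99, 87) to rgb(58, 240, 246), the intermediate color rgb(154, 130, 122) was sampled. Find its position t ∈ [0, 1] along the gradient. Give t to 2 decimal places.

Invert the lerp on the B channel (largest span, 159): t = (122 − 87) / (246 − 87) = 35/159 = 0.22013.
Check on R: (154 − 181)/(58 − 181) = 0.2195 ✓

0.22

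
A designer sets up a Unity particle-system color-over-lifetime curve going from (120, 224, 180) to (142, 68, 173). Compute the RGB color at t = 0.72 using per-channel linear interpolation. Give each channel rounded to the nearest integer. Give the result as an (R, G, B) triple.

R = 120 + 0.72 × (142 − 120) = 120 + 0.72 × 22 = 135.84 → 136
G = 224 + 0.72 × (68 − 224) = 224 + 0.72 × -156 = 111.68 → 112
B = 180 + 0.72 × (173 − 180) = 180 + 0.72 × -7 = 174.96 → 175

(136, 112, 175)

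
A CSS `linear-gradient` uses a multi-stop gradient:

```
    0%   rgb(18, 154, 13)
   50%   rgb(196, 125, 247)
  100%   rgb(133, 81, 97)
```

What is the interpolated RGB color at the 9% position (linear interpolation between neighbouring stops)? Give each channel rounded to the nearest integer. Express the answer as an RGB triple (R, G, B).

(50, 149, 55)

9% lies between the 0% and 50% stops, so the local fraction is t = (9 − 0)/(50 − 0) = 9/50 ≈ 0.18.
R = 18 + 0.18 × (196 − 18) = 50.04 → 50
G = 154 + 0.18 × (125 − 154) = 148.78 → 149
B = 13 + 0.18 × (247 − 13) = 55.12 → 55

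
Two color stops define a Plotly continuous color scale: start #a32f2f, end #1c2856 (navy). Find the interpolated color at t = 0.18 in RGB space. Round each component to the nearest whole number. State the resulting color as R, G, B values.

#a32f2f → (163, 47, 47); #1c2856 → (28, 40, 86).
R = 163 + 0.18 × (28 − 163) = 163 + 0.18 × -135 = 138.7 → 139
G = 47 + 0.18 × (40 − 47) = 47 + 0.18 × -7 = 45.74 → 46
B = 47 + 0.18 × (86 − 47) = 47 + 0.18 × 39 = 54.02 → 54

(139, 46, 54)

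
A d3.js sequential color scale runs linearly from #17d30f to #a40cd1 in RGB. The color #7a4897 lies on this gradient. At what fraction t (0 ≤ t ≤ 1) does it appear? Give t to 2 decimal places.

0.70

Invert the lerp on the G channel (largest span, 199): t = (72 − 211) / (12 − 211) = -139/-199 = 0.69849.
Check on R: (122 − 23)/(164 − 23) = 0.7021 ✓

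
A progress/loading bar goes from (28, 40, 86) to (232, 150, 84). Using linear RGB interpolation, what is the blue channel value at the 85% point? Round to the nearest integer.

84

B = 86 + 0.85 × (84 − 86) = 84.3 → 84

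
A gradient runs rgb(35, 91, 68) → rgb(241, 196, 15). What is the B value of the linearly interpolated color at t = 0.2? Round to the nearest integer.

57

B = 68 + 0.2 × (15 − 68) = 57.4 → 57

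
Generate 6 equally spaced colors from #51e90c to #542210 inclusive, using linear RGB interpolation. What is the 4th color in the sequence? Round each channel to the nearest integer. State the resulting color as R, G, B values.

With 6 swatches and endpoints inclusive, swatch 4 sits at t = (4 − 1)/(6 − 1) = 3/5 ≈ 0.6.
#51e90c → (81, 233, 12); #542210 → (84, 34, 16).
R = 81 + 0.6 × (84 − 81) = 82.8 → 83
G = 233 + 0.6 × (34 − 233) = 113.6 → 114
B = 12 + 0.6 × (16 − 12) = 14.4 → 14

(83, 114, 14)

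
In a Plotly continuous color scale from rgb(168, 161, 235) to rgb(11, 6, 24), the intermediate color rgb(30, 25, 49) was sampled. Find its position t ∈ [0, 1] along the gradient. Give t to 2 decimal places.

Invert the lerp on the B channel (largest span, 211): t = (49 − 235) / (24 − 235) = -186/-211 = 0.88152.
Check on R: (30 − 168)/(11 − 168) = 0.879 ✓

0.88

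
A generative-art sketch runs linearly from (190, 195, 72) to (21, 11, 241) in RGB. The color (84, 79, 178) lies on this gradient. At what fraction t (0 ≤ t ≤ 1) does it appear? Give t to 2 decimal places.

0.63

Invert the lerp on the G channel (largest span, 184): t = (79 − 195) / (11 − 195) = -116/-184 = 0.63043.
Check on R: (84 − 190)/(21 − 190) = 0.6272 ✓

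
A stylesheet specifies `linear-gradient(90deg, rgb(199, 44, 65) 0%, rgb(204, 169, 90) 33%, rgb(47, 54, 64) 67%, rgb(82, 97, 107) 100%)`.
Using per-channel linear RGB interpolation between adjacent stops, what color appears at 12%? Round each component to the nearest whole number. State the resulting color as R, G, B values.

12% lies between the 0% and 33% stops, so the local fraction is t = (12 − 0)/(33 − 0) = 12/33 ≈ 0.3636.
R = 199 + 0.3636 × (204 − 199) = 200.818 → 201
G = 44 + 0.3636 × (169 − 44) = 89.45 → 89
B = 65 + 0.3636 × (90 − 65) = 74.09 → 74

(201, 89, 74)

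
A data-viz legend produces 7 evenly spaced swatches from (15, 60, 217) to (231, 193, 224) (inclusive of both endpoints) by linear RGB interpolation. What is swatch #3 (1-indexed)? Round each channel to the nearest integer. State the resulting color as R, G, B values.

With 7 swatches and endpoints inclusive, swatch 3 sits at t = (3 − 1)/(7 − 1) = 2/6 ≈ 0.3333.
R = 15 + 0.3333 × (231 − 15) = 86.993 → 87
G = 60 + 0.3333 × (193 − 60) = 104.329 → 104
B = 217 + 0.3333 × (224 − 217) = 219.333 → 219

(87, 104, 219)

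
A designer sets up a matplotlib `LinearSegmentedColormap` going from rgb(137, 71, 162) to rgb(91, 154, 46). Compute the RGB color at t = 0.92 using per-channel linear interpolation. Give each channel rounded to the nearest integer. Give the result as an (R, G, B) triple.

(95, 147, 55)

R = 137 + 0.92 × (91 − 137) = 137 + 0.92 × -46 = 94.68 → 95
G = 71 + 0.92 × (154 − 71) = 71 + 0.92 × 83 = 147.36 → 147
B = 162 + 0.92 × (46 − 162) = 162 + 0.92 × -116 = 55.28 → 55
So the blended color is (95, 147, 55), about #5f9337.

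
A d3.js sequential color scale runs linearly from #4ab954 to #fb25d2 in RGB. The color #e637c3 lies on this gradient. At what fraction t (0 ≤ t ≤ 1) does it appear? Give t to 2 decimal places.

Invert the lerp on the R channel (largest span, 177): t = (230 − 74) / (251 − 74) = 156/177 = 0.88136.
Check on G: (55 − 185)/(37 − 185) = 0.8784 ✓

0.88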